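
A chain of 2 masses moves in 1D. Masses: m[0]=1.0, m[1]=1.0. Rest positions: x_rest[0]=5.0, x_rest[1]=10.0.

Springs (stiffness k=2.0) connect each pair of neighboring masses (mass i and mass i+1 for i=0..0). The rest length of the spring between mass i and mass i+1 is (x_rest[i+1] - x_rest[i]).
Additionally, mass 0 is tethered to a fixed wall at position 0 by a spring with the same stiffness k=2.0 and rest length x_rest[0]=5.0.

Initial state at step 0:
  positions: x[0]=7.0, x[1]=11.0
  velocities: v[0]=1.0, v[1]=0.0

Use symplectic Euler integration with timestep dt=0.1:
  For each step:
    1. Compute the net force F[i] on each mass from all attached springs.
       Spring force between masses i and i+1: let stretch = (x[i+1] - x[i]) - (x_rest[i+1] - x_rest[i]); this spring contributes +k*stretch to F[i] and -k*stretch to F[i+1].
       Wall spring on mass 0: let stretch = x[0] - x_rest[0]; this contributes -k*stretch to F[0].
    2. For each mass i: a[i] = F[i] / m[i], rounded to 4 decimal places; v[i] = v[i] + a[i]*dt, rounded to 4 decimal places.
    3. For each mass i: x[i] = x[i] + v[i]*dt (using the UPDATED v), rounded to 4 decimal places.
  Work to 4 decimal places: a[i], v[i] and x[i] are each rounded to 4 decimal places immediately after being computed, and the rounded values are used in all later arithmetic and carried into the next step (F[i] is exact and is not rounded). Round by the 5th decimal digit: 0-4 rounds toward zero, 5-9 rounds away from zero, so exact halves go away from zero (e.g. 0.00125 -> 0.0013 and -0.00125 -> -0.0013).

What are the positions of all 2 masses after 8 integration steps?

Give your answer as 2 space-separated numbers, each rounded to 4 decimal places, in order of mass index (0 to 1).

Answer: 5.8762 11.5623

Derivation:
Step 0: x=[7.0000 11.0000] v=[1.0000 0.0000]
Step 1: x=[7.0400 11.0200] v=[0.4000 0.2000]
Step 2: x=[7.0188 11.0604] v=[-0.2120 0.4040]
Step 3: x=[6.9381 11.1200] v=[-0.8074 0.5957]
Step 4: x=[6.8022 11.1959] v=[-1.3586 0.7593]
Step 5: x=[6.6182 11.2840] v=[-1.8403 0.8806]
Step 6: x=[6.3951 11.3787] v=[-2.2308 0.9474]
Step 7: x=[6.1438 11.4738] v=[-2.5131 0.9507]
Step 8: x=[5.8762 11.5623] v=[-2.6759 0.8847]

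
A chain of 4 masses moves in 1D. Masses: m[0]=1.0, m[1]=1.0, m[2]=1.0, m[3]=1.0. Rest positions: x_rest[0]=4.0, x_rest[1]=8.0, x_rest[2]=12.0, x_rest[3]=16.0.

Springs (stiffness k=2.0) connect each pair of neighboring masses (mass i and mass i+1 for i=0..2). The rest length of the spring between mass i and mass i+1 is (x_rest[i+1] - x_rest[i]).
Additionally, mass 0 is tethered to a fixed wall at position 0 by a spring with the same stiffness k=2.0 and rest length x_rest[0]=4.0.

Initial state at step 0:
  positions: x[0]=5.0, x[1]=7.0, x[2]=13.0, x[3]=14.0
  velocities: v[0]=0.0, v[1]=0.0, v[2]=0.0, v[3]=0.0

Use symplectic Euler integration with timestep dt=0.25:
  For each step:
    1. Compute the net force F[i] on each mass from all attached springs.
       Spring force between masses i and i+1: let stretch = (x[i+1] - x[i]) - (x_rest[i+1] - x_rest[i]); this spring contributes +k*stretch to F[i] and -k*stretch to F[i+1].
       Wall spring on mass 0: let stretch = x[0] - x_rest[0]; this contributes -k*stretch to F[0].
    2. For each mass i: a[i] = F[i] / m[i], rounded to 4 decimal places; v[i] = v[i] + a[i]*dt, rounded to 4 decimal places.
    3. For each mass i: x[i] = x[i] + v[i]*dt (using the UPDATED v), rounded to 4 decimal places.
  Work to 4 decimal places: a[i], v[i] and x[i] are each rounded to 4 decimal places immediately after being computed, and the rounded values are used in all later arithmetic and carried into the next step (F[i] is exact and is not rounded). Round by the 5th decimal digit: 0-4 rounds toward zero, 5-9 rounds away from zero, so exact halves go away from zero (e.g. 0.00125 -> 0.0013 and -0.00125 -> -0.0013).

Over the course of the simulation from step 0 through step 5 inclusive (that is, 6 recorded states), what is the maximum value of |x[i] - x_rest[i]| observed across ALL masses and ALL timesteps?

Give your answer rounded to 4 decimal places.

Answer: 2.0098

Derivation:
Step 0: x=[5.0000 7.0000 13.0000 14.0000] v=[0.0000 0.0000 0.0000 0.0000]
Step 1: x=[4.6250 7.5000 12.3750 14.3750] v=[-1.5000 2.0000 -2.5000 1.5000]
Step 2: x=[4.0313 8.2500 11.3906 15.0000] v=[-2.3750 3.0000 -3.9375 2.5000]
Step 3: x=[3.4610 8.8653 10.4648 15.6738] v=[-2.2813 2.4610 -3.7031 2.6953]
Step 4: x=[3.1336 9.0050 9.9902 16.1965] v=[-1.3097 0.5586 -1.8984 2.0908]
Step 5: x=[3.1484 8.5339 10.1683 16.4434] v=[0.0592 -1.8845 0.7122 0.9877]
Max displacement = 2.0098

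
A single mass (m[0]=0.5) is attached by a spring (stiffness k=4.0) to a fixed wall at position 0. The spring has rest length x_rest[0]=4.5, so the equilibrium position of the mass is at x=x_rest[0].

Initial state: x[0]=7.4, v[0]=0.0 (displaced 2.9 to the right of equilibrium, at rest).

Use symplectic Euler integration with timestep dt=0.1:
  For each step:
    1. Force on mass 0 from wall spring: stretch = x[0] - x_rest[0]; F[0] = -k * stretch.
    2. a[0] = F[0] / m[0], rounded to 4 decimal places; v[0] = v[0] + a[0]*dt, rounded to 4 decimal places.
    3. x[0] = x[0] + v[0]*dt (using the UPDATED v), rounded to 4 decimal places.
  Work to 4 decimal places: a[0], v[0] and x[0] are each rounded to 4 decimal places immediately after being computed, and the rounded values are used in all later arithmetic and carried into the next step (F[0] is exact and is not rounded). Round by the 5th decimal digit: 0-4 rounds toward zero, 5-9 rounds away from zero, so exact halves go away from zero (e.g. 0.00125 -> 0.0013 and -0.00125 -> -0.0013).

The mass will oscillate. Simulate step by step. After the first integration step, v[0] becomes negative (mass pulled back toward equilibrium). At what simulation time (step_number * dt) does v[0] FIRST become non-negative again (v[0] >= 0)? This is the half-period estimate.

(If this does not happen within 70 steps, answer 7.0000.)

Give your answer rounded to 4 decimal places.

Step 0: x=[7.4000] v=[0.0000]
Step 1: x=[7.1680] v=[-2.3200]
Step 2: x=[6.7226] v=[-4.4544]
Step 3: x=[6.0994] v=[-6.2325]
Step 4: x=[5.3482] v=[-7.5120]
Step 5: x=[4.5291] v=[-8.1906]
Step 6: x=[3.7077] v=[-8.2139]
Step 7: x=[2.9497] v=[-7.5801]
Step 8: x=[2.3157] v=[-6.3399]
Step 9: x=[1.8565] v=[-4.5925]
Step 10: x=[1.6087] v=[-2.4777]
Step 11: x=[1.5922] v=[-0.1647]
Step 12: x=[1.8084] v=[2.1615]
First v>=0 after going negative at step 12, time=1.2000

Answer: 1.2000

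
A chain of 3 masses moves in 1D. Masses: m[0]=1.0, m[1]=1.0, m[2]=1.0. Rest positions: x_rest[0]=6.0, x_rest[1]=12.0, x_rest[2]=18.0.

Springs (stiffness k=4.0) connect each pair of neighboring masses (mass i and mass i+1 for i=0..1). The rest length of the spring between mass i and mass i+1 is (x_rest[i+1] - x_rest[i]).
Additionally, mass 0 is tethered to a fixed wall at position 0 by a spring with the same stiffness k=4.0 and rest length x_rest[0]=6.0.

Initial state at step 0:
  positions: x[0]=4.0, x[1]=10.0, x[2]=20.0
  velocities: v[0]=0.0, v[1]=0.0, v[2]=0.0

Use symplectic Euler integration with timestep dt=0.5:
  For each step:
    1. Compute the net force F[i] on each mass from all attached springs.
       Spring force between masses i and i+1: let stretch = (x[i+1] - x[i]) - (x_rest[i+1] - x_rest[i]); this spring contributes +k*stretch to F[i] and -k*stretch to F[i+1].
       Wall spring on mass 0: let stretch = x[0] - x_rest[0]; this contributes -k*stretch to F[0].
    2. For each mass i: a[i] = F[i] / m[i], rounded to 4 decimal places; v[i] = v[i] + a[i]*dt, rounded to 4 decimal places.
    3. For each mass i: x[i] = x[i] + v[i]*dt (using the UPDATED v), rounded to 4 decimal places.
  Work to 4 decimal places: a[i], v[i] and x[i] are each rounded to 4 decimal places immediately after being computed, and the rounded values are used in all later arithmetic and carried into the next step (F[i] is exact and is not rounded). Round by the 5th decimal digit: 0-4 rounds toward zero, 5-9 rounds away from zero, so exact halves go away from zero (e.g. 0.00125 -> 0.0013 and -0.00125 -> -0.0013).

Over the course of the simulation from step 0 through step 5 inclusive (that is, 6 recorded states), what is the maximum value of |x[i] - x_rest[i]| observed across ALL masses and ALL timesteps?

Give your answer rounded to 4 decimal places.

Step 0: x=[4.0000 10.0000 20.0000] v=[0.0000 0.0000 0.0000]
Step 1: x=[6.0000 14.0000 16.0000] v=[4.0000 8.0000 -8.0000]
Step 2: x=[10.0000 12.0000 16.0000] v=[8.0000 -4.0000 0.0000]
Step 3: x=[6.0000 12.0000 18.0000] v=[-8.0000 0.0000 4.0000]
Step 4: x=[2.0000 12.0000 20.0000] v=[-8.0000 0.0000 4.0000]
Step 5: x=[6.0000 10.0000 20.0000] v=[8.0000 -4.0000 0.0000]
Max displacement = 4.0000

Answer: 4.0000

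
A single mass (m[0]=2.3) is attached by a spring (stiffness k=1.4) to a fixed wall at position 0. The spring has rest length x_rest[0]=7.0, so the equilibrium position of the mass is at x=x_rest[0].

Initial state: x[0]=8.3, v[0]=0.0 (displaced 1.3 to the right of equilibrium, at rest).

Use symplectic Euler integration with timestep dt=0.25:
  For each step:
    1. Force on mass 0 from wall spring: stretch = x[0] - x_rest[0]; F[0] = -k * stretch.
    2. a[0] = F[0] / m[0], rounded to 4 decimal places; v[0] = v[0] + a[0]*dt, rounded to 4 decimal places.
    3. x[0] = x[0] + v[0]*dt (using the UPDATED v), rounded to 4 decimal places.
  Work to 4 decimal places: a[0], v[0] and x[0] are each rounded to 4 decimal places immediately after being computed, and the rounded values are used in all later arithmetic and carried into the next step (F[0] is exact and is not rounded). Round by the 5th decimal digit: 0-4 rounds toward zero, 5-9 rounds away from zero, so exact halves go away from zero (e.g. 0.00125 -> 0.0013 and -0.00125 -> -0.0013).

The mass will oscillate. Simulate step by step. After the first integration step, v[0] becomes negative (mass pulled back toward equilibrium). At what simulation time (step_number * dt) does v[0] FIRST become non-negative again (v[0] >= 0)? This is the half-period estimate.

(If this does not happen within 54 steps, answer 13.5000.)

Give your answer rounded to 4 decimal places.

Step 0: x=[8.3000] v=[0.0000]
Step 1: x=[8.2506] v=[-0.1978]
Step 2: x=[8.1536] v=[-0.3881]
Step 3: x=[8.0127] v=[-0.5637]
Step 4: x=[7.8333] v=[-0.7178]
Step 5: x=[7.6222] v=[-0.8446]
Step 6: x=[7.3874] v=[-0.9393]
Step 7: x=[7.1378] v=[-0.9983]
Step 8: x=[6.8830] v=[-1.0193]
Step 9: x=[6.6326] v=[-1.0015]
Step 10: x=[6.3962] v=[-0.9456]
Step 11: x=[6.1828] v=[-0.8537]
Step 12: x=[6.0005] v=[-0.7294]
Step 13: x=[5.8562] v=[-0.5773]
Step 14: x=[5.7554] v=[-0.4033]
Step 15: x=[5.7019] v=[-0.2139]
Step 16: x=[5.6978] v=[-0.0164]
Step 17: x=[5.7433] v=[0.1818]
First v>=0 after going negative at step 17, time=4.2500

Answer: 4.2500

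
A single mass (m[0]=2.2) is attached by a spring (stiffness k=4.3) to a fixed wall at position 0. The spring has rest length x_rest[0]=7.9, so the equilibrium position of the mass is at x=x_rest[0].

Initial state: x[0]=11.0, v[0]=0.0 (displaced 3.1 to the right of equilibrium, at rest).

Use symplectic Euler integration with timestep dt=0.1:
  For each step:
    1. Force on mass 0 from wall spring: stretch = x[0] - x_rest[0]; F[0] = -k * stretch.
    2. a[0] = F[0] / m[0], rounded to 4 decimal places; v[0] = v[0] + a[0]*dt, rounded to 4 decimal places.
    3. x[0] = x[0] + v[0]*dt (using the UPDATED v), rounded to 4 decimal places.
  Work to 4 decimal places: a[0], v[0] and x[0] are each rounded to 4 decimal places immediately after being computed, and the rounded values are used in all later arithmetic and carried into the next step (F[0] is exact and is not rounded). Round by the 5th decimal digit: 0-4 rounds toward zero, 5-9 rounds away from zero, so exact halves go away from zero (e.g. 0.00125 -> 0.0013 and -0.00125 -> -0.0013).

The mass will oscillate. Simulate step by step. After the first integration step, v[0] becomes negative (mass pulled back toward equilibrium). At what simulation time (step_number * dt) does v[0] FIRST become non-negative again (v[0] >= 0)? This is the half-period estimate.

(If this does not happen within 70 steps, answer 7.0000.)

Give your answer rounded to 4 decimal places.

Answer: 2.3000

Derivation:
Step 0: x=[11.0000] v=[0.0000]
Step 1: x=[10.9394] v=[-0.6059]
Step 2: x=[10.8194] v=[-1.2000]
Step 3: x=[10.6423] v=[-1.7706]
Step 4: x=[10.4116] v=[-2.3066]
Step 5: x=[10.1319] v=[-2.7975]
Step 6: x=[9.8085] v=[-3.2337]
Step 7: x=[9.4478] v=[-3.6067]
Step 8: x=[9.0569] v=[-3.9092]
Step 9: x=[8.6434] v=[-4.1353]
Step 10: x=[8.2153] v=[-4.2806]
Step 11: x=[7.7811] v=[-4.3422]
Step 12: x=[7.3492] v=[-4.3190]
Step 13: x=[6.9281] v=[-4.2113]
Step 14: x=[6.5260] v=[-4.0213]
Step 15: x=[6.1507] v=[-3.7528]
Step 16: x=[5.8096] v=[-3.4109]
Step 17: x=[5.5094] v=[-3.0023]
Step 18: x=[5.2559] v=[-2.5351]
Step 19: x=[5.0541] v=[-2.0183]
Step 20: x=[4.9079] v=[-1.4621]
Step 21: x=[4.8202] v=[-0.8773]
Step 22: x=[4.7927] v=[-0.2753]
Step 23: x=[4.8259] v=[0.3320]
First v>=0 after going negative at step 23, time=2.3000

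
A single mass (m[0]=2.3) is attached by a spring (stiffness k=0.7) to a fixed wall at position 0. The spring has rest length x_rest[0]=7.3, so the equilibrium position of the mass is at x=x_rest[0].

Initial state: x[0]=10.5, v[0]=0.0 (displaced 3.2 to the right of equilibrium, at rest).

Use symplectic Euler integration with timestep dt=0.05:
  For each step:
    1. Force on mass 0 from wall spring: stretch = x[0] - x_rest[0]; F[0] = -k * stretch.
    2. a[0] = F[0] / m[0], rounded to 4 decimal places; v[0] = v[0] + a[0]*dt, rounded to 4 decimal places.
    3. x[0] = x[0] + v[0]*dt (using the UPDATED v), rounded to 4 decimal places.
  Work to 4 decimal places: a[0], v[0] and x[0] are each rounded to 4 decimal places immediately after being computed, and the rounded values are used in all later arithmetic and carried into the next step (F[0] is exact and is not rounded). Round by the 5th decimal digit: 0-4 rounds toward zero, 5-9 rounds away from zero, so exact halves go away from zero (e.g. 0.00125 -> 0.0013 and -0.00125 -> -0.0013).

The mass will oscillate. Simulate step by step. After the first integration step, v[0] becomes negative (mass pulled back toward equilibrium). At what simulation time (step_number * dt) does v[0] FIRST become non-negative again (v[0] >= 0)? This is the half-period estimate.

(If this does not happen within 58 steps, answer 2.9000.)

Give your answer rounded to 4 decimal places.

Answer: 2.9000

Derivation:
Step 0: x=[10.5000] v=[0.0000]
Step 1: x=[10.4976] v=[-0.0487]
Step 2: x=[10.4927] v=[-0.0974]
Step 3: x=[10.4854] v=[-0.1460]
Step 4: x=[10.4757] v=[-0.1945]
Step 5: x=[10.4636] v=[-0.2428]
Step 6: x=[10.4491] v=[-0.2909]
Step 7: x=[10.4322] v=[-0.3388]
Step 8: x=[10.4129] v=[-0.3865]
Step 9: x=[10.3912] v=[-0.4339]
Step 10: x=[10.3672] v=[-0.4809]
Step 11: x=[10.3408] v=[-0.5276]
Step 12: x=[10.3121] v=[-0.5739]
Step 13: x=[10.2811] v=[-0.6197]
Step 14: x=[10.2478] v=[-0.6651]
Step 15: x=[10.2123] v=[-0.7100]
Step 16: x=[10.1746] v=[-0.7543]
Step 17: x=[10.1347] v=[-0.7980]
Step 18: x=[10.0926] v=[-0.8411]
Step 19: x=[10.0484] v=[-0.8836]
Step 20: x=[10.0021] v=[-0.9254]
Step 21: x=[9.9538] v=[-0.9665]
Step 22: x=[9.9035] v=[-1.0069]
Step 23: x=[9.8512] v=[-1.0465]
Step 24: x=[9.7969] v=[-1.0853]
Step 25: x=[9.7407] v=[-1.1233]
Step 26: x=[9.6827] v=[-1.1604]
Step 27: x=[9.6229] v=[-1.1967]
Step 28: x=[9.5613] v=[-1.2321]
Step 29: x=[9.4980] v=[-1.2665]
Step 30: x=[9.4330] v=[-1.3000]
Step 31: x=[9.3664] v=[-1.3325]
Step 32: x=[9.2982] v=[-1.3639]
Step 33: x=[9.2285] v=[-1.3943]
Step 34: x=[9.1573] v=[-1.4236]
Step 35: x=[9.0847] v=[-1.4519]
Step 36: x=[9.0107] v=[-1.4791]
Step 37: x=[8.9354] v=[-1.5051]
Step 38: x=[8.8589] v=[-1.5300]
Step 39: x=[8.7812] v=[-1.5537]
Step 40: x=[8.7024] v=[-1.5762]
Step 41: x=[8.6225] v=[-1.5975]
Step 42: x=[8.5416] v=[-1.6176]
Step 43: x=[8.4598] v=[-1.6365]
Step 44: x=[8.3771] v=[-1.6542]
Step 45: x=[8.2936] v=[-1.6706]
Step 46: x=[8.2093] v=[-1.6857]
Step 47: x=[8.1243] v=[-1.6995]
Step 48: x=[8.0387] v=[-1.7120]
Step 49: x=[7.9525] v=[-1.7232]
Step 50: x=[7.8658] v=[-1.7331]
Step 51: x=[7.7787] v=[-1.7417]
Step 52: x=[7.6913] v=[-1.7490]
Step 53: x=[7.6036] v=[-1.7550]
Step 54: x=[7.5156] v=[-1.7596]
Step 55: x=[7.4275] v=[-1.7629]
Step 56: x=[7.3393] v=[-1.7648]
Step 57: x=[7.2510] v=[-1.7654]
Step 58: x=[7.1628] v=[-1.7647]
v[0] did not become non-negative within 58 steps; using fallback time=2.9000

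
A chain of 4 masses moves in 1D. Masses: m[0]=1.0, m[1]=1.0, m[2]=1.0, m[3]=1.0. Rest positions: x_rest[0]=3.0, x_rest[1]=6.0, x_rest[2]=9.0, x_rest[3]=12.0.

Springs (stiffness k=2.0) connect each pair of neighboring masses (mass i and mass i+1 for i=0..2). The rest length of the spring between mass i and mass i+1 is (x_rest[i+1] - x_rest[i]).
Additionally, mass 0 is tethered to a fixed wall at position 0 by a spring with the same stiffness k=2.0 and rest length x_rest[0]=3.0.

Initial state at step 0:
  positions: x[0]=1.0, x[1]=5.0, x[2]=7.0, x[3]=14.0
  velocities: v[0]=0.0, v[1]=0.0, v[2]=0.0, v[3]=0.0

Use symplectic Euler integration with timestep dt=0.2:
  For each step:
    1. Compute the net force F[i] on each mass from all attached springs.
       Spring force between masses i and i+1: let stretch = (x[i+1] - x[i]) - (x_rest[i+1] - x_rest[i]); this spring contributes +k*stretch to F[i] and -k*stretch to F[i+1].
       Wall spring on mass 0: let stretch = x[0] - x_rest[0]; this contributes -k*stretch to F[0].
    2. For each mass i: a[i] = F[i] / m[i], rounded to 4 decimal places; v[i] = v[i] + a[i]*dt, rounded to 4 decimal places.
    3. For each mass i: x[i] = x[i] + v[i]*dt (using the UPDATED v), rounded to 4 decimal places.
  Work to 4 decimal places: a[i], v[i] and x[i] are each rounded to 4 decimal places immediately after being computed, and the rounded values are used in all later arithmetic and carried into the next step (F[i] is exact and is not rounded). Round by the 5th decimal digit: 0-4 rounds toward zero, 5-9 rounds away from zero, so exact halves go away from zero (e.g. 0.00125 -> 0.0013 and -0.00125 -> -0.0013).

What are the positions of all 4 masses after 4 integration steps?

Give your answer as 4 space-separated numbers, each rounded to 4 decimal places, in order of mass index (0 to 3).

Step 0: x=[1.0000 5.0000 7.0000 14.0000] v=[0.0000 0.0000 0.0000 0.0000]
Step 1: x=[1.2400 4.8400 7.4000 13.6800] v=[1.2000 -0.8000 2.0000 -1.6000]
Step 2: x=[1.6688 4.5968 8.0976 13.0976] v=[2.1440 -1.2160 3.4880 -2.9120]
Step 3: x=[2.1983 4.3994 8.9151 12.3552] v=[2.6477 -0.9869 4.0877 -3.7120]
Step 4: x=[2.7281 4.3872 9.6466 11.5776] v=[2.6488 -0.0611 3.6575 -3.8880]

Answer: 2.7281 4.3872 9.6466 11.5776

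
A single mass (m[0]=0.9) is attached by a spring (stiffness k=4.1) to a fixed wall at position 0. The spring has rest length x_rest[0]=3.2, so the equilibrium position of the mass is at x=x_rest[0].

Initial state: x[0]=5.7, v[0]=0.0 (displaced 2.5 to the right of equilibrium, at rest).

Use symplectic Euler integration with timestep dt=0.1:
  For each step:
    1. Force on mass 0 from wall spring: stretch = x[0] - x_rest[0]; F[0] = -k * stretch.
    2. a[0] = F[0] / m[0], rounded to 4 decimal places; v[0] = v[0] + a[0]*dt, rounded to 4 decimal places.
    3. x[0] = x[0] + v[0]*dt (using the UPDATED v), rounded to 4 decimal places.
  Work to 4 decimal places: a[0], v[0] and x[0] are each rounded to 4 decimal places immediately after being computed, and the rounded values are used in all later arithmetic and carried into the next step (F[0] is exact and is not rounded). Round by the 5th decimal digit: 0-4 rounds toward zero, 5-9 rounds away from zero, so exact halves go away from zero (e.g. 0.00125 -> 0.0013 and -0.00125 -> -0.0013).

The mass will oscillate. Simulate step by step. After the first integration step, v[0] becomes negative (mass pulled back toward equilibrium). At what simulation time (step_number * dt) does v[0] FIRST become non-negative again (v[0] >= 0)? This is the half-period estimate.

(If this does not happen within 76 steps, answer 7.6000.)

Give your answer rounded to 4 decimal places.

Step 0: x=[5.7000] v=[0.0000]
Step 1: x=[5.5861] v=[-1.1389]
Step 2: x=[5.3635] v=[-2.2259]
Step 3: x=[5.0424] v=[-3.2115]
Step 4: x=[4.6373] v=[-4.0508]
Step 5: x=[4.1667] v=[-4.7056]
Step 6: x=[3.6521] v=[-5.1460]
Step 7: x=[3.1169] v=[-5.3520]
Step 8: x=[2.5855] v=[-5.3141]
Step 9: x=[2.0821] v=[-5.0342]
Step 10: x=[1.6296] v=[-4.5249]
Step 11: x=[1.2487] v=[-3.8095]
Step 12: x=[0.9566] v=[-2.9206]
Step 13: x=[0.7667] v=[-1.8986]
Step 14: x=[0.6877] v=[-0.7901]
Step 15: x=[0.7231] v=[0.3544]
First v>=0 after going negative at step 15, time=1.5000

Answer: 1.5000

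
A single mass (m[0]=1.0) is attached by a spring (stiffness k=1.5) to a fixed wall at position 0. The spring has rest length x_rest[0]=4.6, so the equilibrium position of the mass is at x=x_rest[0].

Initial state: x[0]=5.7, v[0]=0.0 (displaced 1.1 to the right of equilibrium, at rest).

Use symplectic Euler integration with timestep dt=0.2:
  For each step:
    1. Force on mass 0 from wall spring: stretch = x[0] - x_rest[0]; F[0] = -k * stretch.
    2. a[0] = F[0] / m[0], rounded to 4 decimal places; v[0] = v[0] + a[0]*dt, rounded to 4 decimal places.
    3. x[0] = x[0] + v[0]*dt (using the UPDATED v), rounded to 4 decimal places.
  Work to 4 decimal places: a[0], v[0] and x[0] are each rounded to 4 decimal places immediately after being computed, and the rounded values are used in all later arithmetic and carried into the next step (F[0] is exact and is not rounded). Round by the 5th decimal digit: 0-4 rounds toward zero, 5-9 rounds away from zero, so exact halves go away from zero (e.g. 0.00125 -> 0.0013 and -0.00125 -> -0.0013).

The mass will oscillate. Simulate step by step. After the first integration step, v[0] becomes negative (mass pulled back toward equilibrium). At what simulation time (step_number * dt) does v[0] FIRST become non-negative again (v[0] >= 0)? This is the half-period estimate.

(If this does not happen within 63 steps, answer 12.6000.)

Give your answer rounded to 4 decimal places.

Step 0: x=[5.7000] v=[0.0000]
Step 1: x=[5.6340] v=[-0.3300]
Step 2: x=[5.5060] v=[-0.6402]
Step 3: x=[5.3236] v=[-0.9120]
Step 4: x=[5.0978] v=[-1.1291]
Step 5: x=[4.8421] v=[-1.2784]
Step 6: x=[4.5719] v=[-1.3510]
Step 7: x=[4.3034] v=[-1.3426]
Step 8: x=[4.0527] v=[-1.2536]
Step 9: x=[3.8348] v=[-1.0894]
Step 10: x=[3.6628] v=[-0.8598]
Step 11: x=[3.5471] v=[-0.5786]
Step 12: x=[3.4946] v=[-0.2627]
Step 13: x=[3.5084] v=[0.0689]
First v>=0 after going negative at step 13, time=2.6000

Answer: 2.6000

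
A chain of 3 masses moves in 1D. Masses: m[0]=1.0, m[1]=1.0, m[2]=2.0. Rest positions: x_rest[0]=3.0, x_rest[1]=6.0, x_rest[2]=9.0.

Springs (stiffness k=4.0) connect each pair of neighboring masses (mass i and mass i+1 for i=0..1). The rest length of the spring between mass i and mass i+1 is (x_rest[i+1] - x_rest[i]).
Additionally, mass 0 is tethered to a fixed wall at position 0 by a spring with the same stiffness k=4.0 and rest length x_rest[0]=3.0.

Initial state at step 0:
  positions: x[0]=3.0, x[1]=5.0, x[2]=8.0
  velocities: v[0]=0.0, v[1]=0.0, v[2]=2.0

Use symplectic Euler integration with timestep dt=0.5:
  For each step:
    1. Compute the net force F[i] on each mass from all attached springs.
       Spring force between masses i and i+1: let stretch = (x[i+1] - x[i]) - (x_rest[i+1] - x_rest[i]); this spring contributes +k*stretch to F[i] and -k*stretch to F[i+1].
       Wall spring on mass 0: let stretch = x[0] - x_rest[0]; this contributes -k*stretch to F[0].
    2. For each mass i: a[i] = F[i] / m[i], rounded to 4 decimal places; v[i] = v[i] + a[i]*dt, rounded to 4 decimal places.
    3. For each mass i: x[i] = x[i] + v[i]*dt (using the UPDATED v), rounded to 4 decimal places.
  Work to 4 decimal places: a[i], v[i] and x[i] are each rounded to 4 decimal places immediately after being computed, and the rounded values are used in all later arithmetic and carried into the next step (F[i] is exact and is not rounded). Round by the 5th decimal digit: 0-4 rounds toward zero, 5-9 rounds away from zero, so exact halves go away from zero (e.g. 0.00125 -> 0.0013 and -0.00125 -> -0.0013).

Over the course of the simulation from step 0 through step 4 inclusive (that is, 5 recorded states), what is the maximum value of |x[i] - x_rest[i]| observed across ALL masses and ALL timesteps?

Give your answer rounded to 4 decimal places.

Answer: 2.5000

Derivation:
Step 0: x=[3.0000 5.0000 8.0000] v=[0.0000 0.0000 2.0000]
Step 1: x=[2.0000 6.0000 9.0000] v=[-2.0000 2.0000 2.0000]
Step 2: x=[3.0000 6.0000 10.0000] v=[2.0000 0.0000 2.0000]
Step 3: x=[4.0000 7.0000 10.5000] v=[2.0000 2.0000 1.0000]
Step 4: x=[4.0000 8.5000 10.7500] v=[0.0000 3.0000 0.5000]
Max displacement = 2.5000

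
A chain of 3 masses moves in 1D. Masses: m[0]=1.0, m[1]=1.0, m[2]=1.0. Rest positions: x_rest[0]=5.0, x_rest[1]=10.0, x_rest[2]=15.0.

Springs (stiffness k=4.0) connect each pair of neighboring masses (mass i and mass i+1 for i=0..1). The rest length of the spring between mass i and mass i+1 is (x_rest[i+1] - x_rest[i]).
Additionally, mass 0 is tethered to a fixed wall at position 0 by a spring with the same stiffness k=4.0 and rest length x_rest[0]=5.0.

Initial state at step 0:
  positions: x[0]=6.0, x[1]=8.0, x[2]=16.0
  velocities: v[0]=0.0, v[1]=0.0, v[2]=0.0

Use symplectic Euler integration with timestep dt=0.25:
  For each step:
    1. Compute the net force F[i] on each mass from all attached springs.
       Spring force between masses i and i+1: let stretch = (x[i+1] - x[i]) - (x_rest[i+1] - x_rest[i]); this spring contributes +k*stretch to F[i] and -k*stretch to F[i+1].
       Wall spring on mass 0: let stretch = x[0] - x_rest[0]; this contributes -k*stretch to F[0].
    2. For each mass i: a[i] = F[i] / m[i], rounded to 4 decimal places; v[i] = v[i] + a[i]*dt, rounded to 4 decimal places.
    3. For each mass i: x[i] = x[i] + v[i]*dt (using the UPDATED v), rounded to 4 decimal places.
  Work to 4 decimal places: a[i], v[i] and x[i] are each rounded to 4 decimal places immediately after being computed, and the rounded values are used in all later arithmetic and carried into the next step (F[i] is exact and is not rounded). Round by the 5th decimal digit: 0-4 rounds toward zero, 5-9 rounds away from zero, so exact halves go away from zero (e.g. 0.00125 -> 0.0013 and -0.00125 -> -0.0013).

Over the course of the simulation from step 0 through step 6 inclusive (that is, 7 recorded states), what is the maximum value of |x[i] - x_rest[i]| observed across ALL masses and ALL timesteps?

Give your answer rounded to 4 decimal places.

Answer: 2.0156

Derivation:
Step 0: x=[6.0000 8.0000 16.0000] v=[0.0000 0.0000 0.0000]
Step 1: x=[5.0000 9.5000 15.2500] v=[-4.0000 6.0000 -3.0000]
Step 2: x=[3.8750 11.3125 14.3125] v=[-4.5000 7.2500 -3.7500]
Step 3: x=[3.6406 12.0156 13.8750] v=[-0.9375 2.8125 -1.7500]
Step 4: x=[4.5898 11.0898 14.2227] v=[3.7969 -3.7031 1.3906]
Step 5: x=[6.0166 9.3223 15.0371] v=[5.7071 -7.0702 3.2577]
Step 6: x=[6.7657 8.1570 15.6728] v=[2.9962 -4.6611 2.5429]
Max displacement = 2.0156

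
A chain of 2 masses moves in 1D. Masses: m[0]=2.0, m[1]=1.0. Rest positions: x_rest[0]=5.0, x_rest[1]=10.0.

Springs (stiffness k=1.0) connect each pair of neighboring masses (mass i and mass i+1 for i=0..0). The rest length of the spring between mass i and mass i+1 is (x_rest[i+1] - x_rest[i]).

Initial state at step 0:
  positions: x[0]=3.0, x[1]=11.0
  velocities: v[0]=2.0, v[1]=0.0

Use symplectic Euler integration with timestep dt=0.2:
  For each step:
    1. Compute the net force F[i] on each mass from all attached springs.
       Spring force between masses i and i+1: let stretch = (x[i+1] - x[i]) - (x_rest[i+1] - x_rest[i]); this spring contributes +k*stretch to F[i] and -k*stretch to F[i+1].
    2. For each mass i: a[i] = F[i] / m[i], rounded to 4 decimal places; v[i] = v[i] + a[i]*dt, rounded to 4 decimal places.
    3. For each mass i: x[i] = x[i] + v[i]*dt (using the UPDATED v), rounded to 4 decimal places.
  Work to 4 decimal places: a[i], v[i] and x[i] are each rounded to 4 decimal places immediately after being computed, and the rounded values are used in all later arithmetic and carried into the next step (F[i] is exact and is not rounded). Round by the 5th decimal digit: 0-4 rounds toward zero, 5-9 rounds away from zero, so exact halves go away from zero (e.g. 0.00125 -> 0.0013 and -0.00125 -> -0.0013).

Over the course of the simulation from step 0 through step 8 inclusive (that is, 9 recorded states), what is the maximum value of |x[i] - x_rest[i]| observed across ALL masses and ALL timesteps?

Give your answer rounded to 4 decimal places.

Answer: 2.1375

Derivation:
Step 0: x=[3.0000 11.0000] v=[2.0000 0.0000]
Step 1: x=[3.4600 10.8800] v=[2.3000 -0.6000]
Step 2: x=[3.9684 10.6632] v=[2.5420 -1.0840]
Step 3: x=[4.5107 10.3786] v=[2.7115 -1.4230]
Step 4: x=[5.0704 10.0593] v=[2.7983 -1.5966]
Step 5: x=[5.6298 9.7404] v=[2.7972 -1.5944]
Step 6: x=[6.1715 9.4571] v=[2.7083 -1.4165]
Step 7: x=[6.6789 9.2424] v=[2.5369 -1.0736]
Step 8: x=[7.1375 9.1251] v=[2.2932 -0.5863]
Max displacement = 2.1375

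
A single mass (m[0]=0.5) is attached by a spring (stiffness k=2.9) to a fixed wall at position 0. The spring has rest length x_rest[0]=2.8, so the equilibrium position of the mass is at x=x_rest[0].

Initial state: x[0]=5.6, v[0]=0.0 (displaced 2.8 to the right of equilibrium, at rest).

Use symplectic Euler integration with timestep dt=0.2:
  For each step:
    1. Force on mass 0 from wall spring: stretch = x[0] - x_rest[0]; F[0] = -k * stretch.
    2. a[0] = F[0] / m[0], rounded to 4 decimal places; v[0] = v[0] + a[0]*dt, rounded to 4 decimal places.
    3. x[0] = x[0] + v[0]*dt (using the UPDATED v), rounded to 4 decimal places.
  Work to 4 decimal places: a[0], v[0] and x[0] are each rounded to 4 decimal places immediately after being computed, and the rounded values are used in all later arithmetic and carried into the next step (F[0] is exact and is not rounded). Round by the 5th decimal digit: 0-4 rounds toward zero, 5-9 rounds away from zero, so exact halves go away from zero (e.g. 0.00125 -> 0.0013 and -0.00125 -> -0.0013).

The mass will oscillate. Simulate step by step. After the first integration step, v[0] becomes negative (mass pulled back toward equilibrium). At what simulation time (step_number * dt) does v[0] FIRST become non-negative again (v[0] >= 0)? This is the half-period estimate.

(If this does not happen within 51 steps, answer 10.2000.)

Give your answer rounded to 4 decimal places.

Step 0: x=[5.6000] v=[0.0000]
Step 1: x=[4.9504] v=[-3.2480]
Step 2: x=[3.8019] v=[-5.7425]
Step 3: x=[2.4210] v=[-6.9047]
Step 4: x=[1.1280] v=[-6.4651]
Step 5: x=[0.2229] v=[-4.5256]
Step 6: x=[-0.0843] v=[-1.5362]
Step 7: x=[0.2776] v=[1.8096]
First v>=0 after going negative at step 7, time=1.4000

Answer: 1.4000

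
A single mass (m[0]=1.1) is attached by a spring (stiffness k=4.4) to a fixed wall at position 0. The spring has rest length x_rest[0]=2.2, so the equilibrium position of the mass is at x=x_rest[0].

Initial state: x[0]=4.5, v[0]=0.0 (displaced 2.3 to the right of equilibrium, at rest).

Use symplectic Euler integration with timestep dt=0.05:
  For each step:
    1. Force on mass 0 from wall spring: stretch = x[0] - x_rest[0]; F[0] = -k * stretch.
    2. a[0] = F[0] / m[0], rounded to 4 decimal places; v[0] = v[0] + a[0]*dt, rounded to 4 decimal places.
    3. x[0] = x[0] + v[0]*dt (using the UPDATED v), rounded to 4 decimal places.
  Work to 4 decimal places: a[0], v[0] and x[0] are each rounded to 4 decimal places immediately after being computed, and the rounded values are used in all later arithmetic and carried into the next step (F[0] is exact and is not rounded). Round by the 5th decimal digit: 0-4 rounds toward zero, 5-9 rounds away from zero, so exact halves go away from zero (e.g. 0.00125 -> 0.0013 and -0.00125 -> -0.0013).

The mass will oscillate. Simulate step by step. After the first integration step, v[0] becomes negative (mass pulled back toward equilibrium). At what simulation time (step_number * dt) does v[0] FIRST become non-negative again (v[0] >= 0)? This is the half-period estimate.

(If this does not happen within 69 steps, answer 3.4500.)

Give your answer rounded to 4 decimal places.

Answer: 1.6000

Derivation:
Step 0: x=[4.5000] v=[0.0000]
Step 1: x=[4.4770] v=[-0.4600]
Step 2: x=[4.4312] v=[-0.9154]
Step 3: x=[4.3631] v=[-1.3616]
Step 4: x=[4.2734] v=[-1.7942]
Step 5: x=[4.1630] v=[-2.2089]
Step 6: x=[4.0329] v=[-2.6015]
Step 7: x=[3.8845] v=[-2.9681]
Step 8: x=[3.7193] v=[-3.3050]
Step 9: x=[3.5389] v=[-3.6089]
Step 10: x=[3.3451] v=[-3.8767]
Step 11: x=[3.1398] v=[-4.1057]
Step 12: x=[2.9251] v=[-4.2937]
Step 13: x=[2.7032] v=[-4.4387]
Step 14: x=[2.4762] v=[-4.5393]
Step 15: x=[2.2465] v=[-4.5945]
Step 16: x=[2.0163] v=[-4.6038]
Step 17: x=[1.7879] v=[-4.5671]
Step 18: x=[1.5637] v=[-4.4847]
Step 19: x=[1.3458] v=[-4.3574]
Step 20: x=[1.1365] v=[-4.1866]
Step 21: x=[0.9378] v=[-3.9739]
Step 22: x=[0.7517] v=[-3.7215]
Step 23: x=[0.5801] v=[-3.4318]
Step 24: x=[0.4247] v=[-3.1078]
Step 25: x=[0.2871] v=[-2.7527]
Step 26: x=[0.1686] v=[-2.3701]
Step 27: x=[0.0704] v=[-1.9638]
Step 28: x=[-0.0065] v=[-1.5379]
Step 29: x=[-0.0613] v=[-1.0966]
Step 30: x=[-0.0935] v=[-0.6443]
Step 31: x=[-0.1028] v=[-0.1856]
Step 32: x=[-0.0891] v=[0.2750]
First v>=0 after going negative at step 32, time=1.6000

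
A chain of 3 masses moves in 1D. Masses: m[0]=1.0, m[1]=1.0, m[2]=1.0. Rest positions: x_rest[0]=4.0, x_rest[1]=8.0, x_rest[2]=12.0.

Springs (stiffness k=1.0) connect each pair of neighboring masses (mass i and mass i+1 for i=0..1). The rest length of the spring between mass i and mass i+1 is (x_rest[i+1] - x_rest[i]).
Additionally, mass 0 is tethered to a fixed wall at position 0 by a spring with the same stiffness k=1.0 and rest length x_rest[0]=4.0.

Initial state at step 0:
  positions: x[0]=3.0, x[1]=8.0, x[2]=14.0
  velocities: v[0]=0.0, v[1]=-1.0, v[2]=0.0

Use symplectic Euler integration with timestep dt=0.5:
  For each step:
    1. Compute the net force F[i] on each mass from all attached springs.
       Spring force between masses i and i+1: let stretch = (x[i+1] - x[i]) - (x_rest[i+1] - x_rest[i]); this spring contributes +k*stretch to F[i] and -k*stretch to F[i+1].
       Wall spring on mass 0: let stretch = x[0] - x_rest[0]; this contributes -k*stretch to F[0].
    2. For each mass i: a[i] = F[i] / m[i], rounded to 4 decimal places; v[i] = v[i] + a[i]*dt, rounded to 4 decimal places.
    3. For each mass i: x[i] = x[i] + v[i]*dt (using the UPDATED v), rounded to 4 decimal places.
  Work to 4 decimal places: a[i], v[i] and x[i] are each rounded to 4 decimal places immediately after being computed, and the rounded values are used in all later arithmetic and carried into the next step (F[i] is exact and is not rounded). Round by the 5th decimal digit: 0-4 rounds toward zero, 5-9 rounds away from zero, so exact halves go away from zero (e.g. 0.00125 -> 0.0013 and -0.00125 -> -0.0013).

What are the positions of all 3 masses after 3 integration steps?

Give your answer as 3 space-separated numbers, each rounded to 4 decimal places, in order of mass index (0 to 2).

Step 0: x=[3.0000 8.0000 14.0000] v=[0.0000 -1.0000 0.0000]
Step 1: x=[3.5000 7.7500 13.5000] v=[1.0000 -0.5000 -1.0000]
Step 2: x=[4.1875 7.8750 12.5625] v=[1.3750 0.2500 -1.8750]
Step 3: x=[4.7500 8.2500 11.4531] v=[1.1250 0.7500 -2.2188]

Answer: 4.7500 8.2500 11.4531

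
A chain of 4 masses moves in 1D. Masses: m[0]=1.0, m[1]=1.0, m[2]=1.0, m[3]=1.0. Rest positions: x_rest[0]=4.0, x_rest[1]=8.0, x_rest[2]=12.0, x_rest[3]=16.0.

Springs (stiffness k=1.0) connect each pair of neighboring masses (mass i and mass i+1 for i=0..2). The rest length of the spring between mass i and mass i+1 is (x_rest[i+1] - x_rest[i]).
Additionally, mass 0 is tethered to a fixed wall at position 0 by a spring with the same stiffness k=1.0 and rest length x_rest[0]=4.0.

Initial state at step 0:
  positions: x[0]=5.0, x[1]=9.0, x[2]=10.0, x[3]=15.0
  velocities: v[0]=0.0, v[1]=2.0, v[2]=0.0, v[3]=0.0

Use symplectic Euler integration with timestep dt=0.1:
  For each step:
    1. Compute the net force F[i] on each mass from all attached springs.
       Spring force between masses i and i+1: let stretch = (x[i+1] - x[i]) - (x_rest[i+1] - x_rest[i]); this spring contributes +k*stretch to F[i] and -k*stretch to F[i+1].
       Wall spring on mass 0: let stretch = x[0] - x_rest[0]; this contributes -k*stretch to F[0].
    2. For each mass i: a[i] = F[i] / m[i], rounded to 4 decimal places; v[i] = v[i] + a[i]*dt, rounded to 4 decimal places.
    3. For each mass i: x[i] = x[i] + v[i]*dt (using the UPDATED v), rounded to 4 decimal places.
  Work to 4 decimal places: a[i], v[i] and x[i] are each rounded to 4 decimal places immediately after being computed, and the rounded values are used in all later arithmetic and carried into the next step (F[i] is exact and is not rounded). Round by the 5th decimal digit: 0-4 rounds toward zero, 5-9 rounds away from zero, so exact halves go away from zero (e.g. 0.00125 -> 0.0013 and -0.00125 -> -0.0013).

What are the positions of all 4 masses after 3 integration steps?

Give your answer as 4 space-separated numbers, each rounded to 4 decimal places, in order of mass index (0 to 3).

Step 0: x=[5.0000 9.0000 10.0000 15.0000] v=[0.0000 2.0000 0.0000 0.0000]
Step 1: x=[4.9900 9.1700 10.0400 14.9900] v=[-0.1000 1.7000 0.4000 -0.1000]
Step 2: x=[4.9719 9.3069 10.1208 14.9705] v=[-0.1810 1.3690 0.8080 -0.1950]
Step 3: x=[4.9474 9.4086 10.2420 14.9425] v=[-0.2447 1.0169 1.2116 -0.2800]

Answer: 4.9474 9.4086 10.2420 14.9425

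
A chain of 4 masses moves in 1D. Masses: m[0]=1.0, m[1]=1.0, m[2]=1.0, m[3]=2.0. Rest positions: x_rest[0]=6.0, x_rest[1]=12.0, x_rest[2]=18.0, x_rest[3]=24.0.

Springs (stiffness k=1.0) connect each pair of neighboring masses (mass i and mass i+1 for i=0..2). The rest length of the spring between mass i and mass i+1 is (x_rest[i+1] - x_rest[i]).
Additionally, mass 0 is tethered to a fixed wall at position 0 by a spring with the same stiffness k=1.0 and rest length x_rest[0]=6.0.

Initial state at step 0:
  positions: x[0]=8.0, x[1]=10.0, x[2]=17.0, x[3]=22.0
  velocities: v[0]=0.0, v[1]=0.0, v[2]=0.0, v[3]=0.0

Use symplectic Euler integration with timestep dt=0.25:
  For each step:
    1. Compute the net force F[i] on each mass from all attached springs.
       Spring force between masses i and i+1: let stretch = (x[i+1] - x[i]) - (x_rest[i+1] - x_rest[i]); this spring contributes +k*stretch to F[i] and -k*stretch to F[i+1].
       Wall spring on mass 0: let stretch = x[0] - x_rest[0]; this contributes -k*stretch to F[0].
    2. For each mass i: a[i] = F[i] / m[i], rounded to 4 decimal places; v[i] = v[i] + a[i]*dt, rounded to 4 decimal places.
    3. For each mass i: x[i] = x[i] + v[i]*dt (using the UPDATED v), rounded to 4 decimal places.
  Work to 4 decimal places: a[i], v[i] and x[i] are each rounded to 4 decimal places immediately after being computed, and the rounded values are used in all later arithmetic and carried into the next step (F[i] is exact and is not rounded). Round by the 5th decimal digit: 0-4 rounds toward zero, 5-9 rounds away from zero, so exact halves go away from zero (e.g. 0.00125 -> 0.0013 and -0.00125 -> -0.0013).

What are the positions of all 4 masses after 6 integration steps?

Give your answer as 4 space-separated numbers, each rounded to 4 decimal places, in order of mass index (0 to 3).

Answer: 3.8156 12.7822 16.2820 22.4107

Derivation:
Step 0: x=[8.0000 10.0000 17.0000 22.0000] v=[0.0000 0.0000 0.0000 0.0000]
Step 1: x=[7.6250 10.3125 16.8750 22.0313] v=[-1.5000 1.2500 -0.5000 0.1250]
Step 2: x=[6.9414 10.8672 16.6621 22.0889] v=[-2.7344 2.2188 -0.8516 0.2305]
Step 3: x=[6.0693 11.5387 16.4262 22.1645] v=[-3.4883 2.6861 -0.9436 0.3022]
Step 4: x=[5.1597 12.1739 16.2435 22.2482] v=[-3.6383 2.5406 -0.7309 0.3349]
Step 5: x=[4.3660 12.6250 16.1817 22.3318] v=[-3.1747 1.8045 -0.2471 0.3343]
Step 6: x=[3.8156 12.7822 16.2820 22.4107] v=[-2.2015 0.6289 0.4013 0.3155]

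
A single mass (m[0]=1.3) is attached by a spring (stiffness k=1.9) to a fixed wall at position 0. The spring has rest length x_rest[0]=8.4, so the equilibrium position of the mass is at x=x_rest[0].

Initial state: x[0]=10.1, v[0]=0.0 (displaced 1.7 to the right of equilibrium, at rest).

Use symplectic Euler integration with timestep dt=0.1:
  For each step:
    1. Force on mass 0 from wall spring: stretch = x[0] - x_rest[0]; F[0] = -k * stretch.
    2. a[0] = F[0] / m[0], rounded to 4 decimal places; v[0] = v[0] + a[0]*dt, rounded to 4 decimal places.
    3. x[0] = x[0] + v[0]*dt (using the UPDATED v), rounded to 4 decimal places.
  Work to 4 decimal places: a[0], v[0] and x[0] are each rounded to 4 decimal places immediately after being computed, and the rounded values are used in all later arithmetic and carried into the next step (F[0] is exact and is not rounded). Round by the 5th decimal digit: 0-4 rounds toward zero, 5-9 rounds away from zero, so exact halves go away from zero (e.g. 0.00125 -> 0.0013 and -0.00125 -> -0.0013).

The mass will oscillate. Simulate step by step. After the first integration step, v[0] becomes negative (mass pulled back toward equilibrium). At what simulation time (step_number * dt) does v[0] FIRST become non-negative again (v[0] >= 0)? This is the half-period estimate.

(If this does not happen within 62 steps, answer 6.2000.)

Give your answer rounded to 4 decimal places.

Answer: 2.6000

Derivation:
Step 0: x=[10.1000] v=[0.0000]
Step 1: x=[10.0752] v=[-0.2485]
Step 2: x=[10.0259] v=[-0.4933]
Step 3: x=[9.9528] v=[-0.7309]
Step 4: x=[9.8570] v=[-0.9579]
Step 5: x=[9.7399] v=[-1.1709]
Step 6: x=[9.6032] v=[-1.3667]
Step 7: x=[9.4489] v=[-1.5426]
Step 8: x=[9.2793] v=[-1.6959]
Step 9: x=[9.0969] v=[-1.8244]
Step 10: x=[8.9043] v=[-1.9263]
Step 11: x=[8.7043] v=[-2.0000]
Step 12: x=[8.4999] v=[-2.0445]
Step 13: x=[8.2940] v=[-2.0591]
Step 14: x=[8.0896] v=[-2.0436]
Step 15: x=[7.8898] v=[-1.9982]
Step 16: x=[7.6974] v=[-1.9236]
Step 17: x=[7.5153] v=[-1.8209]
Step 18: x=[7.3461] v=[-1.6916]
Step 19: x=[7.1923] v=[-1.5376]
Step 20: x=[7.0562] v=[-1.3611]
Step 21: x=[6.9397] v=[-1.1647]
Step 22: x=[6.8446] v=[-0.9513]
Step 23: x=[6.7722] v=[-0.7240]
Step 24: x=[6.7236] v=[-0.4861]
Step 25: x=[6.6995] v=[-0.2411]
Step 26: x=[6.7002] v=[0.0074]
First v>=0 after going negative at step 26, time=2.6000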